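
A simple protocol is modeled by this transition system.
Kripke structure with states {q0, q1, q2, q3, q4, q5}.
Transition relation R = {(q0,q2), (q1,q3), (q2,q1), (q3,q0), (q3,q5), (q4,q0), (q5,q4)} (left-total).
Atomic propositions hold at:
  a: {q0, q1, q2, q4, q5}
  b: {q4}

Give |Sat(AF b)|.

2

AF b: least fixpoint, start Z0 = {q4}, add states with every successor in Z. Z1 = {q4, q5}; fixed.
Sat(AF b) = {q4, q5}
|Sat(AF b)| = |{q4, q5}| = 2.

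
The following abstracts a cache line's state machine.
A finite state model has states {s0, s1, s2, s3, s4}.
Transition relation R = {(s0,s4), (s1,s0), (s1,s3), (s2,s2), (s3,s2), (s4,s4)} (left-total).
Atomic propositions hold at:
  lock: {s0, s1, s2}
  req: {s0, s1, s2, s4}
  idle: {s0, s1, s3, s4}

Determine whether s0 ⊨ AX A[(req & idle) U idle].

Sat(req & idle) = {s0, s1, s4}
A[(req & idle) U idle]: least fixpoint, start Z0 = Sat(idle) = {s0, s1, s3, s4}, add states in Sat(req & idle) with every successor in Z. Already a fixed point.
Sat(A[(req & idle) U idle]) = {s0, s1, s3, s4}
Sat(AX A[(req & idle) U idle]) = {s : every successor in {s0, s1, s3, s4}} = {s0, s1, s4}
s0 ∈ Sat(AX A[(req & idle) U idle]) = {s0, s1, s4}, so the formula holds at s0.

Yes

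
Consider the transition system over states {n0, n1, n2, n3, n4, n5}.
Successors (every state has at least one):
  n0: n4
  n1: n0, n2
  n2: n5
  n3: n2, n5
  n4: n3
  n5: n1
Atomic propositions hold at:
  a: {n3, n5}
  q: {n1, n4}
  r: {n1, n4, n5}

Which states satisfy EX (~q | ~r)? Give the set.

Sat(~q) = {n0, n2, n3, n5}
Sat(~r) = {n0, n2, n3}
Sat(~q | ~r) = {n0, n2, n3, n5}
Sat(EX (~q | ~r)) = {s : some successor in {n0, n2, n3, n5}} = {n1, n2, n3, n4}

{n1, n2, n3, n4}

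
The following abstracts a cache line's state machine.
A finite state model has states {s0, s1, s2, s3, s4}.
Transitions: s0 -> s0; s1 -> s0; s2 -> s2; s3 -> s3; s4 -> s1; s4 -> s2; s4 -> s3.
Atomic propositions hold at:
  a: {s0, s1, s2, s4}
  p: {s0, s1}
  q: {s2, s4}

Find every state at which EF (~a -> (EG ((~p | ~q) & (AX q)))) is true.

Sat(~a) = {s3}
Sat(~p) = {s2, s3, s4}
Sat(~q) = {s0, s1, s3}
Sat(~p | ~q) = {s0, s1, s2, s3, s4}
Sat(AX q) = {s : every successor in {s2, s4}} = {s2}
Sat((~p | ~q) & (AX q)) = {s2}
EG ((~p | ~q) & (AX q)): greatest fixpoint, start Z0 = {s2}, keep only states in Sat with some successor in Z. Already a fixed point.
Sat(EG ((~p | ~q) & (AX q))) = {s2}
Sat(~a -> (EG ((~p | ~q) & (AX q)))) = {s0, s1, s2, s4}
EF (~a -> (EG ((~p | ~q) & (AX q)))): least fixpoint, start Z0 = {s0, s1, s2, s4}, add states with some successor in Z. Already a fixed point.
Sat(EF (~a -> (EG ((~p | ~q) & (AX q))))) = {s0, s1, s2, s4}

{s0, s1, s2, s4}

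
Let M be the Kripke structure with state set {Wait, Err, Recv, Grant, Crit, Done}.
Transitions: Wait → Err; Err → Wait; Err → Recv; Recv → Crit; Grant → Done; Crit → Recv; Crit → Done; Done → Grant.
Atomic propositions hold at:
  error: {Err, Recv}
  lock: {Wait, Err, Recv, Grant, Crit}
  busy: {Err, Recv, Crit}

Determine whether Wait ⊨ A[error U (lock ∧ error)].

Sat(lock ∧ error) = {Err, Recv}
A[error U (lock ∧ error)]: least fixpoint, start Z0 = Sat((lock ∧ error)) = {Err, Recv}, add states in Sat(error) with every successor in Z. Already a fixed point.
Sat(A[error U (lock ∧ error)]) = {Err, Recv}
Wait ∉ Sat(A[error U (lock ∧ error)]) = {Err, Recv}, so the formula does not hold at Wait.

No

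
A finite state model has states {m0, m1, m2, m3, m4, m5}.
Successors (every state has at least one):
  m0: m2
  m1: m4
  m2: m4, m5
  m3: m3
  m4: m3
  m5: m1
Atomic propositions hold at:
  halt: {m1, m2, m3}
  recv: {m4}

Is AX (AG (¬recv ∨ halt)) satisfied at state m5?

No

Sat(¬recv) = {m0, m1, m2, m3, m5}
Sat(¬recv ∨ halt) = {m0, m1, m2, m3, m5}
AG (¬recv ∨ halt): greatest fixpoint, start Z0 = {m0, m1, m2, m3, m5}, keep only states in Sat with every successor in Z. Z1 = {m0, m3, m5}; Z2 = {m3}; fixed.
Sat(AG (¬recv ∨ halt)) = {m3}
Sat(AX (AG (¬recv ∨ halt))) = {s : every successor in {m3}} = {m3, m4}
m5 ∉ Sat(AX (AG (¬recv ∨ halt))) = {m3, m4}, so the formula does not hold at m5.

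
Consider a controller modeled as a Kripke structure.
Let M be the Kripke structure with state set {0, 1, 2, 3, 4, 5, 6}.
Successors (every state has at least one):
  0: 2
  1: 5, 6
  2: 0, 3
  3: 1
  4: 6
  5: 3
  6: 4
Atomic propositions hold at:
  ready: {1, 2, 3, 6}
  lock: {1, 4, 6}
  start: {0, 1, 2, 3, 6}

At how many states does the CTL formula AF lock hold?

AF lock: least fixpoint, start Z0 = {1, 4, 6}, add states with every successor in Z. Z1 = {1, 3, 4, 6}; Z2 = {1, 3, 4, 5, 6}; fixed.
Sat(AF lock) = {1, 3, 4, 5, 6}
|Sat(AF lock)| = |{1, 3, 4, 5, 6}| = 5.

5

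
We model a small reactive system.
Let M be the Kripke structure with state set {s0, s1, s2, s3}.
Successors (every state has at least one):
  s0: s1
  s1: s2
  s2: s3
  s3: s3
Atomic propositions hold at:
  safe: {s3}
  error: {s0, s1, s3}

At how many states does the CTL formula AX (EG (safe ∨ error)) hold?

Sat(safe ∨ error) = {s0, s1, s3}
EG (safe ∨ error): greatest fixpoint, start Z0 = {s0, s1, s3}, keep only states in Sat with some successor in Z. Z1 = {s0, s3}; Z2 = {s3}; fixed.
Sat(EG (safe ∨ error)) = {s3}
Sat(AX (EG (safe ∨ error))) = {s : every successor in {s3}} = {s2, s3}
|Sat(AX (EG (safe ∨ error)))| = |{s2, s3}| = 2.

2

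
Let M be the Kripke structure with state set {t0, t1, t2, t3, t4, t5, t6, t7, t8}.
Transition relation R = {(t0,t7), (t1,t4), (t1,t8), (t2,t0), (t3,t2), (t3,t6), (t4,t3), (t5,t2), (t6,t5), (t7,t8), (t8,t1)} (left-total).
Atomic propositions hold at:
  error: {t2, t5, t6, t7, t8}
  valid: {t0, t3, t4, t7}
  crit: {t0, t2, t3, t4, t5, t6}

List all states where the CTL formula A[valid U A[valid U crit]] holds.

{t0, t2, t3, t4, t5, t6}

A[valid U crit]: least fixpoint, start Z0 = Sat(crit) = {t0, t2, t3, t4, t5, t6}, add states in Sat(valid) with every successor in Z. Already a fixed point.
Sat(A[valid U crit]) = {t0, t2, t3, t4, t5, t6}
A[valid U A[valid U crit]]: least fixpoint, start Z0 = Sat(A[valid U crit]) = {t0, t2, t3, t4, t5, t6}, add states in Sat(valid) with every successor in Z. Already a fixed point.
Sat(A[valid U A[valid U crit]]) = {t0, t2, t3, t4, t5, t6}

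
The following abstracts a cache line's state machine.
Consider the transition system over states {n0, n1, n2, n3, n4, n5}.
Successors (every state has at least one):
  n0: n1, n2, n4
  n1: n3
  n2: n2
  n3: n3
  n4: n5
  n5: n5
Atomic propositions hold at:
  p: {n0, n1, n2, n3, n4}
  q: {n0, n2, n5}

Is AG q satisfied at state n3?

AG q: greatest fixpoint, start Z0 = {n0, n2, n5}, keep only states in Sat with every successor in Z. Z1 = {n2, n5}; fixed.
Sat(AG q) = {n2, n5}
n3 ∉ Sat(AG q) = {n2, n5}, so the formula does not hold at n3.

No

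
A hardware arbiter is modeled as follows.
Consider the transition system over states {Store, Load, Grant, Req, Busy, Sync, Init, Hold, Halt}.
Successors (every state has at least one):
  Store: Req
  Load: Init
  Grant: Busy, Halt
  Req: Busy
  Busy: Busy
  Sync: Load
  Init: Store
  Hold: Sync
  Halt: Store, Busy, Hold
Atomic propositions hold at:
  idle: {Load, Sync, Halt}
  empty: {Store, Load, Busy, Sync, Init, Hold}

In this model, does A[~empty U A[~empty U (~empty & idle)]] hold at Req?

Sat(~empty) = {Grant, Req, Halt}
Sat(~empty & idle) = {Halt}
A[~empty U (~empty & idle)]: least fixpoint, start Z0 = Sat((~empty & idle)) = {Halt}, add states in Sat(~empty) with every successor in Z. Already a fixed point.
Sat(A[~empty U (~empty & idle)]) = {Halt}
A[~empty U A[~empty U (~empty & idle)]]: least fixpoint, start Z0 = Sat(A[~empty U (~empty & idle)]) = {Halt}, add states in Sat(~empty) with every successor in Z. Already a fixed point.
Sat(A[~empty U A[~empty U (~empty & idle)]]) = {Halt}
Req ∉ Sat(A[~empty U A[~empty U (~empty & idle)]]) = {Halt}, so the formula does not hold at Req.

No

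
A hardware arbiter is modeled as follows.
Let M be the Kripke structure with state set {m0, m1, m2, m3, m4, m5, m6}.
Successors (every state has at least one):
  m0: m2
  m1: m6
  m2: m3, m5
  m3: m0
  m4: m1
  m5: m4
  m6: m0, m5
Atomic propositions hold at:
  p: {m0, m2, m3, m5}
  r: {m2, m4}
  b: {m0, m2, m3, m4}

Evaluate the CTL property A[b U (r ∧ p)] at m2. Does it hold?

Yes

Sat(r ∧ p) = {m2}
A[b U (r ∧ p)]: least fixpoint, start Z0 = Sat((r ∧ p)) = {m2}, add states in Sat(b) with every successor in Z. Z1 = {m0, m2}; Z2 = {m0, m2, m3}; fixed.
Sat(A[b U (r ∧ p)]) = {m0, m2, m3}
m2 ∈ Sat(A[b U (r ∧ p)]) = {m0, m2, m3}, so the formula holds at m2.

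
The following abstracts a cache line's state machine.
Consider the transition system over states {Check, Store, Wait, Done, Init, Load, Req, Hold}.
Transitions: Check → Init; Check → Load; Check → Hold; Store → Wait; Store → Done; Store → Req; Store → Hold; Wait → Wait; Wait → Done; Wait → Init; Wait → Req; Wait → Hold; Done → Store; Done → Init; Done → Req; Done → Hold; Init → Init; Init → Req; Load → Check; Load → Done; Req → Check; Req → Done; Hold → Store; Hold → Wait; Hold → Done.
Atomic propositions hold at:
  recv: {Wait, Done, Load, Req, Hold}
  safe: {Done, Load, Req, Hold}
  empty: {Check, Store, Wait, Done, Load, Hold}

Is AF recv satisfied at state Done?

Yes

AF recv: least fixpoint, start Z0 = {Wait, Done, Load, Req, Hold}, add states with every successor in Z. Z1 = {Store, Wait, Done, Load, Req, Hold}; fixed.
Sat(AF recv) = {Store, Wait, Done, Load, Req, Hold}
Done ∈ Sat(AF recv) = {Store, Wait, Done, Load, Req, Hold}, so the formula holds at Done.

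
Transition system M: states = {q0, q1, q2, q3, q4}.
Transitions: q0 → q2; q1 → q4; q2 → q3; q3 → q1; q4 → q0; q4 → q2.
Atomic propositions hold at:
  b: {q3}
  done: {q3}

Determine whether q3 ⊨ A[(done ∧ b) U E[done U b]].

Sat(done ∧ b) = {q3}
E[done U b]: least fixpoint, start Z0 = Sat(b) = {q3}, add states in Sat(done) with some successor in Z. Already a fixed point.
Sat(E[done U b]) = {q3}
A[(done ∧ b) U E[done U b]]: least fixpoint, start Z0 = Sat(E[done U b]) = {q3}, add states in Sat(done ∧ b) with every successor in Z. Already a fixed point.
Sat(A[(done ∧ b) U E[done U b]]) = {q3}
q3 ∈ Sat(A[(done ∧ b) U E[done U b]]) = {q3}, so the formula holds at q3.

Yes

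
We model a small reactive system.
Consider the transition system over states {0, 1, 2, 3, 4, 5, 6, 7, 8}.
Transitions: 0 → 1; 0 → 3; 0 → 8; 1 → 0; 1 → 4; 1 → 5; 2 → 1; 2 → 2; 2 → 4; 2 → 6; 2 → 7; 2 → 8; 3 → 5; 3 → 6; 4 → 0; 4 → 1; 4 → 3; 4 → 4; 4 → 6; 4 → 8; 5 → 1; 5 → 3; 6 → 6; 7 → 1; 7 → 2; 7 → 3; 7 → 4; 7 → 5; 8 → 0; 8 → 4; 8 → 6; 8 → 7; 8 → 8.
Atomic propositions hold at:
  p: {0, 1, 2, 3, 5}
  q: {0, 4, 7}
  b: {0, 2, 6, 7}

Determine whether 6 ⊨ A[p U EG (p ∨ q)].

Sat(p ∨ q) = {0, 1, 2, 3, 4, 5, 7}
EG (p ∨ q): greatest fixpoint, start Z0 = {0, 1, 2, 3, 4, 5, 7}, keep only states in Sat with some successor in Z. Already a fixed point.
Sat(EG (p ∨ q)) = {0, 1, 2, 3, 4, 5, 7}
A[p U EG (p ∨ q)]: least fixpoint, start Z0 = Sat(EG (p ∨ q)) = {0, 1, 2, 3, 4, 5, 7}, add states in Sat(p) with every successor in Z. Already a fixed point.
Sat(A[p U EG (p ∨ q)]) = {0, 1, 2, 3, 4, 5, 7}
6 ∉ Sat(A[p U EG (p ∨ q)]) = {0, 1, 2, 3, 4, 5, 7}, so the formula does not hold at 6.

No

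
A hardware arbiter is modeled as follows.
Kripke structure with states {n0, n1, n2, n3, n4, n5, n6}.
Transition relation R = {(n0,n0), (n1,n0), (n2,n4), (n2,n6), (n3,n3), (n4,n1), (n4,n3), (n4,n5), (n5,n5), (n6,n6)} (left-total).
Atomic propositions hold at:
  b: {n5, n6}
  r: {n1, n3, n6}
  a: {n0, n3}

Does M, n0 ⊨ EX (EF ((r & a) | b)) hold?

Sat(r & a) = {n3}
Sat((r & a) | b) = {n3, n5, n6}
EF ((r & a) | b): least fixpoint, start Z0 = {n3, n5, n6}, add states with some successor in Z. Z1 = {n2, n3, n4, n5, n6}; fixed.
Sat(EF ((r & a) | b)) = {n2, n3, n4, n5, n6}
Sat(EX (EF ((r & a) | b))) = {s : some successor in {n2, n3, n4, n5, n6}} = {n2, n3, n4, n5, n6}
n0 ∉ Sat(EX (EF ((r & a) | b))) = {n2, n3, n4, n5, n6}, so the formula does not hold at n0.

No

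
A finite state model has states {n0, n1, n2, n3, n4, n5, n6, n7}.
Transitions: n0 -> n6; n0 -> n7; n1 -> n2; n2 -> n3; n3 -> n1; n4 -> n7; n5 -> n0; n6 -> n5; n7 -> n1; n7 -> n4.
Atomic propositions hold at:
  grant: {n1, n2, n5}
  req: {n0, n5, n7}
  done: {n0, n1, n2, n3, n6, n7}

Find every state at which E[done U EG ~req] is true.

{n0, n1, n2, n3, n7}

Sat(~req) = {n1, n2, n3, n4, n6}
EG ~req: greatest fixpoint, start Z0 = {n1, n2, n3, n4, n6}, keep only states in Sat with some successor in Z. Z1 = {n1, n2, n3}; fixed.
Sat(EG ~req) = {n1, n2, n3}
E[done U EG ~req]: least fixpoint, start Z0 = Sat(EG ~req) = {n1, n2, n3}, add states in Sat(done) with some successor in Z. Z1 = {n1, n2, n3, n7}; Z2 = {n0, n1, n2, n3, n7}; fixed.
Sat(E[done U EG ~req]) = {n0, n1, n2, n3, n7}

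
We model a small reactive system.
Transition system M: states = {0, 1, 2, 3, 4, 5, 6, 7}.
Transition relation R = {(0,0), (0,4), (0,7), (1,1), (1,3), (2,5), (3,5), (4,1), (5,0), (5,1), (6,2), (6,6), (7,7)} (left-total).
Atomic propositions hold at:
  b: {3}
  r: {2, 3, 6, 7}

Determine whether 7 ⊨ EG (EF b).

No

EF b: least fixpoint, start Z0 = {3}, add states with some successor in Z. Z1 = {1, 3}; Z2 = {1, 3, 4, 5}; Z3 = {0, 1, 2, 3, 4, 5}; Z4 = {0, 1, 2, 3, 4, 5, 6}; fixed.
Sat(EF b) = {0, 1, 2, 3, 4, 5, 6}
EG (EF b): greatest fixpoint, start Z0 = {0, 1, 2, 3, 4, 5, 6}, keep only states in Sat with some successor in Z. Already a fixed point.
Sat(EG (EF b)) = {0, 1, 2, 3, 4, 5, 6}
7 ∉ Sat(EG (EF b)) = {0, 1, 2, 3, 4, 5, 6}, so the formula does not hold at 7.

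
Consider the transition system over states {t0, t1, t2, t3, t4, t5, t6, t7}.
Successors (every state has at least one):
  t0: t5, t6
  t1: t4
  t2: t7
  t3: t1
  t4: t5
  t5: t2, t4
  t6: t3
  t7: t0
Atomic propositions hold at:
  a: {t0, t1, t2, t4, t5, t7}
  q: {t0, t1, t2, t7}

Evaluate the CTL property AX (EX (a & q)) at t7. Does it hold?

Sat(a & q) = {t0, t1, t2, t7}
Sat(EX (a & q)) = {s : some successor in {t0, t1, t2, t7}} = {t2, t3, t5, t7}
Sat(AX (EX (a & q))) = {s : every successor in {t2, t3, t5, t7}} = {t2, t4, t6}
t7 ∉ Sat(AX (EX (a & q))) = {t2, t4, t6}, so the formula does not hold at t7.

No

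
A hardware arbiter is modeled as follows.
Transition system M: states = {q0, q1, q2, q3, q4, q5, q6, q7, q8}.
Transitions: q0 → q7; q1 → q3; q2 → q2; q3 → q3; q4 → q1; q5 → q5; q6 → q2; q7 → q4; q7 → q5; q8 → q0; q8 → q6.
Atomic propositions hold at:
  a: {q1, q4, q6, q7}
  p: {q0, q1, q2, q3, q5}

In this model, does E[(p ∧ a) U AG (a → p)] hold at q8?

Sat(p ∧ a) = {q1}
Sat(a → p) = {q0, q1, q2, q3, q5, q8}
AG (a → p): greatest fixpoint, start Z0 = {q0, q1, q2, q3, q5, q8}, keep only states in Sat with every successor in Z. Z1 = {q1, q2, q3, q5}; fixed.
Sat(AG (a → p)) = {q1, q2, q3, q5}
E[(p ∧ a) U AG (a → p)]: least fixpoint, start Z0 = Sat(AG (a → p)) = {q1, q2, q3, q5}, add states in Sat(p ∧ a) with some successor in Z. Already a fixed point.
Sat(E[(p ∧ a) U AG (a → p)]) = {q1, q2, q3, q5}
q8 ∉ Sat(E[(p ∧ a) U AG (a → p)]) = {q1, q2, q3, q5}, so the formula does not hold at q8.

No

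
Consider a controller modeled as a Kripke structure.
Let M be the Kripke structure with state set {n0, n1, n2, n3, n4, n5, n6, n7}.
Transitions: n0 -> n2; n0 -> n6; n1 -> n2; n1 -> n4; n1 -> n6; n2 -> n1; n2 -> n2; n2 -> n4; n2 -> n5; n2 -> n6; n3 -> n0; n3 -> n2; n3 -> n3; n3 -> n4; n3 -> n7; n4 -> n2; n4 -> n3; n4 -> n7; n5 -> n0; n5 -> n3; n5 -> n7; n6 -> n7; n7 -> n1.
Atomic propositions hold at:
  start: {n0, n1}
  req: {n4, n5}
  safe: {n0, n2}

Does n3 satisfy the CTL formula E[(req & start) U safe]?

No

Sat(req & start) = ∅
E[(req & start) U safe]: least fixpoint, start Z0 = Sat(safe) = {n0, n2}, add states in Sat(req & start) with some successor in Z. Already a fixed point.
Sat(E[(req & start) U safe]) = {n0, n2}
n3 ∉ Sat(E[(req & start) U safe]) = {n0, n2}, so the formula does not hold at n3.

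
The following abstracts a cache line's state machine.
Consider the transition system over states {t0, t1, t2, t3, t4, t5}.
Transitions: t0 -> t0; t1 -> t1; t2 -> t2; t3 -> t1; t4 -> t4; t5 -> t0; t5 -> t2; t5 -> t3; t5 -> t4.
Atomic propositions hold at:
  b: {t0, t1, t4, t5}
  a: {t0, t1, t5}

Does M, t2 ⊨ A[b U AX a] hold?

No

Sat(AX a) = {s : every successor in {t0, t1, t5}} = {t0, t1, t3}
A[b U AX a]: least fixpoint, start Z0 = Sat(AX a) = {t0, t1, t3}, add states in Sat(b) with every successor in Z. Already a fixed point.
Sat(A[b U AX a]) = {t0, t1, t3}
t2 ∉ Sat(A[b U AX a]) = {t0, t1, t3}, so the formula does not hold at t2.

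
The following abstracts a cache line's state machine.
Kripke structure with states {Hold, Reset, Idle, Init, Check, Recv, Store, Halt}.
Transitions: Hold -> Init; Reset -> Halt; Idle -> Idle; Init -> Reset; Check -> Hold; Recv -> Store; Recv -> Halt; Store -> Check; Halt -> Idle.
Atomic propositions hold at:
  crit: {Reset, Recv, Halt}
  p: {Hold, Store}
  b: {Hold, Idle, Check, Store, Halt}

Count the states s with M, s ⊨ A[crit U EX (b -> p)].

4

Sat(b -> p) = {Hold, Reset, Init, Recv, Store}
Sat(EX (b -> p)) = {s : some successor in {Hold, Reset, Init, Recv, Store}} = {Hold, Init, Check, Recv}
A[crit U EX (b -> p)]: least fixpoint, start Z0 = Sat(EX (b -> p)) = {Hold, Init, Check, Recv}, add states in Sat(crit) with every successor in Z. Already a fixed point.
Sat(A[crit U EX (b -> p)]) = {Hold, Init, Check, Recv}
|Sat(A[crit U EX (b -> p)])| = |{Hold, Init, Check, Recv}| = 4.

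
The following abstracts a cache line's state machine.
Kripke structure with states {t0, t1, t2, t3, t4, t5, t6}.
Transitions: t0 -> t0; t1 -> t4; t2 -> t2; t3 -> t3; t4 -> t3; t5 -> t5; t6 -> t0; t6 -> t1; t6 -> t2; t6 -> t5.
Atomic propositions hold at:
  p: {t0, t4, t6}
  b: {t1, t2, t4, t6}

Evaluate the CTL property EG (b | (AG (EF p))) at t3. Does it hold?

EF p: least fixpoint, start Z0 = {t0, t4, t6}, add states with some successor in Z. Z1 = {t0, t1, t4, t6}; fixed.
Sat(EF p) = {t0, t1, t4, t6}
AG (EF p): greatest fixpoint, start Z0 = {t0, t1, t4, t6}, keep only states in Sat with every successor in Z. Z1 = {t0, t1}; Z2 = {t0}; fixed.
Sat(AG (EF p)) = {t0}
Sat(b | (AG (EF p))) = {t0, t1, t2, t4, t6}
EG (b | (AG (EF p))): greatest fixpoint, start Z0 = {t0, t1, t2, t4, t6}, keep only states in Sat with some successor in Z. Z1 = {t0, t1, t2, t6}; Z2 = {t0, t2, t6}; fixed.
Sat(EG (b | (AG (EF p)))) = {t0, t2, t6}
t3 ∉ Sat(EG (b | (AG (EF p)))) = {t0, t2, t6}, so the formula does not hold at t3.

No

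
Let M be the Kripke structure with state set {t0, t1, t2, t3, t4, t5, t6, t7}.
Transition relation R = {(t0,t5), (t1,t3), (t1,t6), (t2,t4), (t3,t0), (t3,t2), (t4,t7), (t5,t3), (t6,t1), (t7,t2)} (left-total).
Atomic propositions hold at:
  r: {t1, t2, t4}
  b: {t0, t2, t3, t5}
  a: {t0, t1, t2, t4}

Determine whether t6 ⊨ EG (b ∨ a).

No

Sat(b ∨ a) = {t0, t1, t2, t3, t4, t5}
EG (b ∨ a): greatest fixpoint, start Z0 = {t0, t1, t2, t3, t4, t5}, keep only states in Sat with some successor in Z. Z1 = {t0, t1, t2, t3, t5}; Z2 = {t0, t1, t3, t5}; fixed.
Sat(EG (b ∨ a)) = {t0, t1, t3, t5}
t6 ∉ Sat(EG (b ∨ a)) = {t0, t1, t3, t5}, so the formula does not hold at t6.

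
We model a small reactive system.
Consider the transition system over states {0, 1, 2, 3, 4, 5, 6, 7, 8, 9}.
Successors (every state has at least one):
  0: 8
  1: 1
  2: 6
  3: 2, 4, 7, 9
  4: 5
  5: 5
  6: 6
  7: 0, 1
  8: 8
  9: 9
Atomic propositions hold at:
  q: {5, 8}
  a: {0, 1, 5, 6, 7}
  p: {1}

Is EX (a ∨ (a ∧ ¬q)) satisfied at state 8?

No

Sat(¬q) = {0, 1, 2, 3, 4, 6, 7, 9}
Sat(a ∧ ¬q) = {0, 1, 6, 7}
Sat(a ∨ (a ∧ ¬q)) = {0, 1, 5, 6, 7}
Sat(EX (a ∨ (a ∧ ¬q))) = {s : some successor in {0, 1, 5, 6, 7}} = {1, 2, 3, 4, 5, 6, 7}
8 ∉ Sat(EX (a ∨ (a ∧ ¬q))) = {1, 2, 3, 4, 5, 6, 7}, so the formula does not hold at 8.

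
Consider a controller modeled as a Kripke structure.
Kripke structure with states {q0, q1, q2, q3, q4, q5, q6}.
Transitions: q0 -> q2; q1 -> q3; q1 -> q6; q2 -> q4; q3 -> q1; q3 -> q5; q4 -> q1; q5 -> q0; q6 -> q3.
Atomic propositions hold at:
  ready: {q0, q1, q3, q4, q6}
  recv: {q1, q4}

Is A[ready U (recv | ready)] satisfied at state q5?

No

Sat(recv | ready) = {q0, q1, q3, q4, q6}
A[ready U (recv | ready)]: least fixpoint, start Z0 = Sat((recv | ready)) = {q0, q1, q3, q4, q6}, add states in Sat(ready) with every successor in Z. Already a fixed point.
Sat(A[ready U (recv | ready)]) = {q0, q1, q3, q4, q6}
q5 ∉ Sat(A[ready U (recv | ready)]) = {q0, q1, q3, q4, q6}, so the formula does not hold at q5.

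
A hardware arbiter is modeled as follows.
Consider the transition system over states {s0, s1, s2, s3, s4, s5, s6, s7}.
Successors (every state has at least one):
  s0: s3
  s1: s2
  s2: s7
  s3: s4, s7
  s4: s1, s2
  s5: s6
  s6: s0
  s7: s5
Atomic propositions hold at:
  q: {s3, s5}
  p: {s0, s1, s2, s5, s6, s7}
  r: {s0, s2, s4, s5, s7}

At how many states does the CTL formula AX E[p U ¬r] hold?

7

Sat(¬r) = {s1, s3, s6}
E[p U ¬r]: least fixpoint, start Z0 = Sat(¬r) = {s1, s3, s6}, add states in Sat(p) with some successor in Z. Z1 = {s0, s1, s3, s5, s6}; Z2 = {s0, s1, s3, s5, s6, s7}; Z3 = {s0, s1, s2, s3, s5, s6, s7}; fixed.
Sat(E[p U ¬r]) = {s0, s1, s2, s3, s5, s6, s7}
Sat(AX E[p U ¬r]) = {s : every successor in {s0, s1, s2, s3, s5, s6, s7}} = {s0, s1, s2, s4, s5, s6, s7}
|Sat(AX E[p U ¬r])| = |{s0, s1, s2, s4, s5, s6, s7}| = 7.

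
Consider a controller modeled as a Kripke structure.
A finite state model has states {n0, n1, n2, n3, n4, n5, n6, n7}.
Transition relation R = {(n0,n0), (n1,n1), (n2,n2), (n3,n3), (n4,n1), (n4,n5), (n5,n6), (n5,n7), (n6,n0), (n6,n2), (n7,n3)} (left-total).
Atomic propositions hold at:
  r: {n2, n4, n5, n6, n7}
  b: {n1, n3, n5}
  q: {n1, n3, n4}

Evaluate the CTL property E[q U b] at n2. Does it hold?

E[q U b]: least fixpoint, start Z0 = Sat(b) = {n1, n3, n5}, add states in Sat(q) with some successor in Z. Z1 = {n1, n3, n4, n5}; fixed.
Sat(E[q U b]) = {n1, n3, n4, n5}
n2 ∉ Sat(E[q U b]) = {n1, n3, n4, n5}, so the formula does not hold at n2.

No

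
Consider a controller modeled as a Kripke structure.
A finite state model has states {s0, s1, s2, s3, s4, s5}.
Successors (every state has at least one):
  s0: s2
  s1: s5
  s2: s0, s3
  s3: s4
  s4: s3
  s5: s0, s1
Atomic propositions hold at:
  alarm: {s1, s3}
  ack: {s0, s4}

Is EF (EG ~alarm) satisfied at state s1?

Yes

Sat(~alarm) = {s0, s2, s4, s5}
EG ~alarm: greatest fixpoint, start Z0 = {s0, s2, s4, s5}, keep only states in Sat with some successor in Z. Z1 = {s0, s2, s5}; fixed.
Sat(EG ~alarm) = {s0, s2, s5}
EF (EG ~alarm): least fixpoint, start Z0 = {s0, s2, s5}, add states with some successor in Z. Z1 = {s0, s1, s2, s5}; fixed.
Sat(EF (EG ~alarm)) = {s0, s1, s2, s5}
s1 ∈ Sat(EF (EG ~alarm)) = {s0, s1, s2, s5}, so the formula holds at s1.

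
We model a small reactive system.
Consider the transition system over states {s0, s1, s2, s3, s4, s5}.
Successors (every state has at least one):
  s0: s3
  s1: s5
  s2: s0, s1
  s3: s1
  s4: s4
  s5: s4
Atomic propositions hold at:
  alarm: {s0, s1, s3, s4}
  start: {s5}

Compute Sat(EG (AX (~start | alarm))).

Sat(~start) = {s0, s1, s2, s3, s4}
Sat(~start | alarm) = {s0, s1, s2, s3, s4}
Sat(AX (~start | alarm)) = {s : every successor in {s0, s1, s2, s3, s4}} = {s0, s2, s3, s4, s5}
EG (AX (~start | alarm)): greatest fixpoint, start Z0 = {s0, s2, s3, s4, s5}, keep only states in Sat with some successor in Z. Z1 = {s0, s2, s4, s5}; Z2 = {s2, s4, s5}; Z3 = {s4, s5}; fixed.
Sat(EG (AX (~start | alarm))) = {s4, s5}

{s4, s5}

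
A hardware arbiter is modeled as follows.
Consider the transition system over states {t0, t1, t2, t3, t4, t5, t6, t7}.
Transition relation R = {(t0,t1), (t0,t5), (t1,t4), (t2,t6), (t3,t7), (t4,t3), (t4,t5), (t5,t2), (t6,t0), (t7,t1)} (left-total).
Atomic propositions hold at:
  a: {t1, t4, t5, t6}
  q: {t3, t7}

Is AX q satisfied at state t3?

Yes

Sat(AX q) = {s : every successor in {t3, t7}} = {t3}
t3 ∈ Sat(AX q) = {t3}, so the formula holds at t3.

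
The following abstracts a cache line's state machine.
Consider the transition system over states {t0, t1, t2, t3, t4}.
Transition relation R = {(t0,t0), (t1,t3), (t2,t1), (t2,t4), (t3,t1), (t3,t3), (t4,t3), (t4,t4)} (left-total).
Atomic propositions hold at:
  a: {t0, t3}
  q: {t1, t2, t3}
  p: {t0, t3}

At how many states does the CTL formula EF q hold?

EF q: least fixpoint, start Z0 = {t1, t2, t3}, add states with some successor in Z. Z1 = {t1, t2, t3, t4}; fixed.
Sat(EF q) = {t1, t2, t3, t4}
|Sat(EF q)| = |{t1, t2, t3, t4}| = 4.

4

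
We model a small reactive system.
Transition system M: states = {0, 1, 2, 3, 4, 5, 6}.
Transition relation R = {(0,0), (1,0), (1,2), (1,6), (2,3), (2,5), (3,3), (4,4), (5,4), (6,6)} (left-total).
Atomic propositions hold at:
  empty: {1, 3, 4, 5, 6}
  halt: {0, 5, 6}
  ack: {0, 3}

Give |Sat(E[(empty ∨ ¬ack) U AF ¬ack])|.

5

Sat(¬ack) = {1, 2, 4, 5, 6}
Sat(empty ∨ ¬ack) = {1, 2, 3, 4, 5, 6}
AF ¬ack: least fixpoint, start Z0 = {1, 2, 4, 5, 6}, add states with every successor in Z. Already a fixed point.
Sat(AF ¬ack) = {1, 2, 4, 5, 6}
E[(empty ∨ ¬ack) U AF ¬ack]: least fixpoint, start Z0 = Sat(AF ¬ack) = {1, 2, 4, 5, 6}, add states in Sat(empty ∨ ¬ack) with some successor in Z. Already a fixed point.
Sat(E[(empty ∨ ¬ack) U AF ¬ack]) = {1, 2, 4, 5, 6}
|Sat(E[(empty ∨ ¬ack) U AF ¬ack])| = |{1, 2, 4, 5, 6}| = 5.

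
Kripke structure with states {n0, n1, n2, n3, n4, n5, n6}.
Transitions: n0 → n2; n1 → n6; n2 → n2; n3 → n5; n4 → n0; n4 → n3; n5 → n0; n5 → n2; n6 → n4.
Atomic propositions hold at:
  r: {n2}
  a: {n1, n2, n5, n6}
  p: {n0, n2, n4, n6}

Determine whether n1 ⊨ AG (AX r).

Sat(AX r) = {s : every successor in {n2}} = {n0, n2}
AG (AX r): greatest fixpoint, start Z0 = {n0, n2}, keep only states in Sat with every successor in Z. Already a fixed point.
Sat(AG (AX r)) = {n0, n2}
n1 ∉ Sat(AG (AX r)) = {n0, n2}, so the formula does not hold at n1.

No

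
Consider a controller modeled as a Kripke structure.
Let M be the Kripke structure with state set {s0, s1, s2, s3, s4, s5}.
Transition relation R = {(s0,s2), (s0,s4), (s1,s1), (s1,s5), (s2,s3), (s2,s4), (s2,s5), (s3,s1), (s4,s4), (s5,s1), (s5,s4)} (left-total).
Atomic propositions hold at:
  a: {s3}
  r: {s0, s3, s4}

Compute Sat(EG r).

EG r: greatest fixpoint, start Z0 = {s0, s3, s4}, keep only states in Sat with some successor in Z. Z1 = {s0, s4}; fixed.
Sat(EG r) = {s0, s4}

{s0, s4}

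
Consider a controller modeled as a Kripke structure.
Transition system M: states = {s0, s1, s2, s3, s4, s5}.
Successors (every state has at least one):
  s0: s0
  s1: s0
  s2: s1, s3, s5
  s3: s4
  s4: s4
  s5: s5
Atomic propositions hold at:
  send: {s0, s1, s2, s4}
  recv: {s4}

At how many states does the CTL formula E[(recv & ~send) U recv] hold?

Sat(~send) = {s3, s5}
Sat(recv & ~send) = ∅
E[(recv & ~send) U recv]: least fixpoint, start Z0 = Sat(recv) = {s4}, add states in Sat(recv & ~send) with some successor in Z. Already a fixed point.
Sat(E[(recv & ~send) U recv]) = {s4}
|Sat(E[(recv & ~send) U recv])| = |{s4}| = 1.

1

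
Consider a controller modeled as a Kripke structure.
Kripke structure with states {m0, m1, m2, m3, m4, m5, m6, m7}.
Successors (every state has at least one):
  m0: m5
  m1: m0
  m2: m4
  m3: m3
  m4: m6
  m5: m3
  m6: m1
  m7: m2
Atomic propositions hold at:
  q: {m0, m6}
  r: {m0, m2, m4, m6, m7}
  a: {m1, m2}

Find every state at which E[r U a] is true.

E[r U a]: least fixpoint, start Z0 = Sat(a) = {m1, m2}, add states in Sat(r) with some successor in Z. Z1 = {m1, m2, m6, m7}; Z2 = {m1, m2, m4, m6, m7}; fixed.
Sat(E[r U a]) = {m1, m2, m4, m6, m7}

{m1, m2, m4, m6, m7}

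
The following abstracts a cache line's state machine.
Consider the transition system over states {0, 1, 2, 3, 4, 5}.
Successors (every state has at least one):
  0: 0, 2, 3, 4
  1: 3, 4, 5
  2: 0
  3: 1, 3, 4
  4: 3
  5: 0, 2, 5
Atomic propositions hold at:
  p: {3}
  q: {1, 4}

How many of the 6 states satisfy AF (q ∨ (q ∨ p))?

Sat(q ∨ p) = {1, 3, 4}
Sat(q ∨ (q ∨ p)) = {1, 3, 4}
AF (q ∨ (q ∨ p)): least fixpoint, start Z0 = {1, 3, 4}, add states with every successor in Z. Already a fixed point.
Sat(AF (q ∨ (q ∨ p))) = {1, 3, 4}
|Sat(AF (q ∨ (q ∨ p)))| = |{1, 3, 4}| = 3.

3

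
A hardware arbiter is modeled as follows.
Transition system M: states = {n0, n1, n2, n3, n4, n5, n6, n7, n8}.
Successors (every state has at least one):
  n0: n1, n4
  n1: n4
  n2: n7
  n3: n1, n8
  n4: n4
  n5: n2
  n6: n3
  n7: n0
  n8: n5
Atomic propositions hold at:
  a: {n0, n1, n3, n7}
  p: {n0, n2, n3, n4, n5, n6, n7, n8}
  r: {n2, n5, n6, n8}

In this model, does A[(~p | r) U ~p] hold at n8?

Sat(~p) = {n1}
Sat(~p | r) = {n1, n2, n5, n6, n8}
A[(~p | r) U ~p]: least fixpoint, start Z0 = Sat(~p) = {n1}, add states in Sat(~p | r) with every successor in Z. Already a fixed point.
Sat(A[(~p | r) U ~p]) = {n1}
n8 ∉ Sat(A[(~p | r) U ~p]) = {n1}, so the formula does not hold at n8.

No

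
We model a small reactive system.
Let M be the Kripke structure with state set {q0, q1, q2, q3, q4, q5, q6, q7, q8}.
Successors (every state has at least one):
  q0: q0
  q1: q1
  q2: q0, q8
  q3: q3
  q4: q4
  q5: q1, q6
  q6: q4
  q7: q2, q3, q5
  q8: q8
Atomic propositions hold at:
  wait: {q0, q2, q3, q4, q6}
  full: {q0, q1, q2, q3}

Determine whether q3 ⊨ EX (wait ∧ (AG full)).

Yes

AG full: greatest fixpoint, start Z0 = {q0, q1, q2, q3}, keep only states in Sat with every successor in Z. Z1 = {q0, q1, q3}; fixed.
Sat(AG full) = {q0, q1, q3}
Sat(wait ∧ (AG full)) = {q0, q3}
Sat(EX (wait ∧ (AG full))) = {s : some successor in {q0, q3}} = {q0, q2, q3, q7}
q3 ∈ Sat(EX (wait ∧ (AG full))) = {q0, q2, q3, q7}, so the formula holds at q3.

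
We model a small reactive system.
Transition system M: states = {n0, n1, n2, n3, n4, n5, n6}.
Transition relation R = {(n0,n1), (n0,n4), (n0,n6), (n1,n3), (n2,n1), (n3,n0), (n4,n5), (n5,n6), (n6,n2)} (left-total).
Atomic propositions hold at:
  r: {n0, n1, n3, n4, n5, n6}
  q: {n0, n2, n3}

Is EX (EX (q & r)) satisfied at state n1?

Yes

Sat(q & r) = {n0, n3}
Sat(EX (q & r)) = {s : some successor in {n0, n3}} = {n1, n3}
Sat(EX (EX (q & r))) = {s : some successor in {n1, n3}} = {n0, n1, n2}
n1 ∈ Sat(EX (EX (q & r))) = {n0, n1, n2}, so the formula holds at n1.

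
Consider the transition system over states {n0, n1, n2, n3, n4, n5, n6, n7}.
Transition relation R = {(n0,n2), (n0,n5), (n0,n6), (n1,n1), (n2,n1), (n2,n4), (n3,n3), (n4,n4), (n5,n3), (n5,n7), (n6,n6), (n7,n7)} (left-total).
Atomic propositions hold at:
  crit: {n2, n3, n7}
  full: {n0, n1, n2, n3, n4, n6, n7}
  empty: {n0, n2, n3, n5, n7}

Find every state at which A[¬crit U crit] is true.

{n2, n3, n5, n7}

Sat(¬crit) = {n0, n1, n4, n5, n6}
A[¬crit U crit]: least fixpoint, start Z0 = Sat(crit) = {n2, n3, n7}, add states in Sat(¬crit) with every successor in Z. Z1 = {n2, n3, n5, n7}; fixed.
Sat(A[¬crit U crit]) = {n2, n3, n5, n7}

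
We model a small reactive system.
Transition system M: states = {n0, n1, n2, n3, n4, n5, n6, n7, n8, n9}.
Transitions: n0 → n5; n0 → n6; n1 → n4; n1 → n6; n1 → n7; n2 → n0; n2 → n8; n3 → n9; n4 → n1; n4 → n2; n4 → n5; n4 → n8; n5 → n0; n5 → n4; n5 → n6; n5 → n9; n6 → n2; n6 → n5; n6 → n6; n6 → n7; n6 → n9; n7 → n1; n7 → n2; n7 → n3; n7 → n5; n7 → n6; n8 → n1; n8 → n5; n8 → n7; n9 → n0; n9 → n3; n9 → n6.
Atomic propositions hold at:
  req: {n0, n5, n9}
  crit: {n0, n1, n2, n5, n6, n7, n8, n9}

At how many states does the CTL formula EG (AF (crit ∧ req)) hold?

Sat(crit ∧ req) = {n0, n5, n9}
AF (crit ∧ req): least fixpoint, start Z0 = {n0, n5, n9}, add states with every successor in Z. Z1 = {n0, n3, n5, n9}; fixed.
Sat(AF (crit ∧ req)) = {n0, n3, n5, n9}
EG (AF (crit ∧ req)): greatest fixpoint, start Z0 = {n0, n3, n5, n9}, keep only states in Sat with some successor in Z. Already a fixed point.
Sat(EG (AF (crit ∧ req))) = {n0, n3, n5, n9}
|Sat(EG (AF (crit ∧ req)))| = |{n0, n3, n5, n9}| = 4.

4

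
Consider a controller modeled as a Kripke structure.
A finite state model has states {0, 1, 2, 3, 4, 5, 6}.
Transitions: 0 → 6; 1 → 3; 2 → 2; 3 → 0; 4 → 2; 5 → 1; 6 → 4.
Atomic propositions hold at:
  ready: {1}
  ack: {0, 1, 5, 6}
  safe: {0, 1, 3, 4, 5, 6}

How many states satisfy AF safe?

6

AF safe: least fixpoint, start Z0 = {0, 1, 3, 4, 5, 6}, add states with every successor in Z. Already a fixed point.
Sat(AF safe) = {0, 1, 3, 4, 5, 6}
|Sat(AF safe)| = |{0, 1, 3, 4, 5, 6}| = 6.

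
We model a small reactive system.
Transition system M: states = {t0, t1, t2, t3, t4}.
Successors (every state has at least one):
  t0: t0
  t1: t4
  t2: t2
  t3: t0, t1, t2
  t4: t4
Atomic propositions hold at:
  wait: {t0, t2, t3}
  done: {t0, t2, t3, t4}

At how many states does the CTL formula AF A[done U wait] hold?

A[done U wait]: least fixpoint, start Z0 = Sat(wait) = {t0, t2, t3}, add states in Sat(done) with every successor in Z. Already a fixed point.
Sat(A[done U wait]) = {t0, t2, t3}
AF A[done U wait]: least fixpoint, start Z0 = {t0, t2, t3}, add states with every successor in Z. Already a fixed point.
Sat(AF A[done U wait]) = {t0, t2, t3}
|Sat(AF A[done U wait])| = |{t0, t2, t3}| = 3.

3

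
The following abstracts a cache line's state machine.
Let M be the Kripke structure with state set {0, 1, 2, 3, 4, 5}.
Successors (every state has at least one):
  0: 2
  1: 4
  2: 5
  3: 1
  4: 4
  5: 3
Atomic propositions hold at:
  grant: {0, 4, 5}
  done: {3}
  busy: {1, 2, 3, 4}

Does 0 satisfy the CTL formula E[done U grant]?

E[done U grant]: least fixpoint, start Z0 = Sat(grant) = {0, 4, 5}, add states in Sat(done) with some successor in Z. Already a fixed point.
Sat(E[done U grant]) = {0, 4, 5}
0 ∈ Sat(E[done U grant]) = {0, 4, 5}, so the formula holds at 0.

Yes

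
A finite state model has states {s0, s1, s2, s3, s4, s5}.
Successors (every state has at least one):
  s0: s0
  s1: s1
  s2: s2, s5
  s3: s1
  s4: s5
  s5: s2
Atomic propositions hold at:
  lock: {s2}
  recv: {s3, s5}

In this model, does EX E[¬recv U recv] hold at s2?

Sat(¬recv) = {s0, s1, s2, s4}
E[¬recv U recv]: least fixpoint, start Z0 = Sat(recv) = {s3, s5}, add states in Sat(¬recv) with some successor in Z. Z1 = {s2, s3, s4, s5}; fixed.
Sat(E[¬recv U recv]) = {s2, s3, s4, s5}
Sat(EX E[¬recv U recv]) = {s : some successor in {s2, s3, s4, s5}} = {s2, s4, s5}
s2 ∈ Sat(EX E[¬recv U recv]) = {s2, s4, s5}, so the formula holds at s2.

Yes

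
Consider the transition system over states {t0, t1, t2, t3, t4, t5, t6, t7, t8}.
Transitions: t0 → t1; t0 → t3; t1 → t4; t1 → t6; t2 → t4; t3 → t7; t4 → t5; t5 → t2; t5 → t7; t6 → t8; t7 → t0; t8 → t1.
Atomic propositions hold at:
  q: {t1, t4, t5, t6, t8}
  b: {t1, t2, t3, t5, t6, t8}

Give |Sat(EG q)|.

3

EG q: greatest fixpoint, start Z0 = {t1, t4, t5, t6, t8}, keep only states in Sat with some successor in Z. Z1 = {t1, t4, t6, t8}; Z2 = {t1, t6, t8}; fixed.
Sat(EG q) = {t1, t6, t8}
|Sat(EG q)| = |{t1, t6, t8}| = 3.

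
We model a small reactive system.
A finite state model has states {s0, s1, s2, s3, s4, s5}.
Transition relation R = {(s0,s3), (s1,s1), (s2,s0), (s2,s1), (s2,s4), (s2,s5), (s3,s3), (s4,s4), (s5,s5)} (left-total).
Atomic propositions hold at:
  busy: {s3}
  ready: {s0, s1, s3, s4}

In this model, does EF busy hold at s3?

Yes

EF busy: least fixpoint, start Z0 = {s3}, add states with some successor in Z. Z1 = {s0, s3}; Z2 = {s0, s2, s3}; fixed.
Sat(EF busy) = {s0, s2, s3}
s3 ∈ Sat(EF busy) = {s0, s2, s3}, so the formula holds at s3.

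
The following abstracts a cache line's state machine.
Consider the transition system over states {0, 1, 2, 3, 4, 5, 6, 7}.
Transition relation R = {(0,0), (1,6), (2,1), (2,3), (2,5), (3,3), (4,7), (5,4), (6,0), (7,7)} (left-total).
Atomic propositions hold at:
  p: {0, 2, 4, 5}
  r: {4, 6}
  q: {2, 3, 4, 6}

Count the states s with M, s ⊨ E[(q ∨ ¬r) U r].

5

Sat(¬r) = {0, 1, 2, 3, 5, 7}
Sat(q ∨ ¬r) = {0, 1, 2, 3, 4, 5, 6, 7}
E[(q ∨ ¬r) U r]: least fixpoint, start Z0 = Sat(r) = {4, 6}, add states in Sat(q ∨ ¬r) with some successor in Z. Z1 = {1, 4, 5, 6}; Z2 = {1, 2, 4, 5, 6}; fixed.
Sat(E[(q ∨ ¬r) U r]) = {1, 2, 4, 5, 6}
|Sat(E[(q ∨ ¬r) U r])| = |{1, 2, 4, 5, 6}| = 5.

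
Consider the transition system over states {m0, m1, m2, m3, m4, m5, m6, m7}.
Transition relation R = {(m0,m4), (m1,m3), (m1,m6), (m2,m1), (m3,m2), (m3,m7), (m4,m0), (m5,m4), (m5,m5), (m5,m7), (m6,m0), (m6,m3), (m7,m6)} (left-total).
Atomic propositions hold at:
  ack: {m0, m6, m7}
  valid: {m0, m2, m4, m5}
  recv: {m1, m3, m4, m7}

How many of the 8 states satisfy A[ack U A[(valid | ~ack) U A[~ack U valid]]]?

4

Sat(~ack) = {m1, m2, m3, m4, m5}
Sat(valid | ~ack) = {m0, m1, m2, m3, m4, m5}
A[~ack U valid]: least fixpoint, start Z0 = Sat(valid) = {m0, m2, m4, m5}, add states in Sat(~ack) with every successor in Z. Already a fixed point.
Sat(A[~ack U valid]) = {m0, m2, m4, m5}
A[(valid | ~ack) U A[~ack U valid]]: least fixpoint, start Z0 = Sat(A[~ack U valid]) = {m0, m2, m4, m5}, add states in Sat(valid | ~ack) with every successor in Z. Already a fixed point.
Sat(A[(valid | ~ack) U A[~ack U valid]]) = {m0, m2, m4, m5}
A[ack U A[(valid | ~ack) U A[~ack U valid]]]: least fixpoint, start Z0 = Sat(A[(valid | ~ack) U A[~ack U valid]]) = {m0, m2, m4, m5}, add states in Sat(ack) with every successor in Z. Already a fixed point.
Sat(A[ack U A[(valid | ~ack) U A[~ack U valid]]]) = {m0, m2, m4, m5}
|Sat(A[ack U A[(valid | ~ack) U A[~ack U valid]]])| = |{m0, m2, m4, m5}| = 4.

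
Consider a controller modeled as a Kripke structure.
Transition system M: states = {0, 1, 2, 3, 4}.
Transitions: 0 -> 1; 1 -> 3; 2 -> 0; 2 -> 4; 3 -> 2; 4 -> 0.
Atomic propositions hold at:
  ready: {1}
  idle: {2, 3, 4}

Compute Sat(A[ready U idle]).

A[ready U idle]: least fixpoint, start Z0 = Sat(idle) = {2, 3, 4}, add states in Sat(ready) with every successor in Z. Z1 = {1, 2, 3, 4}; fixed.
Sat(A[ready U idle]) = {1, 2, 3, 4}

{1, 2, 3, 4}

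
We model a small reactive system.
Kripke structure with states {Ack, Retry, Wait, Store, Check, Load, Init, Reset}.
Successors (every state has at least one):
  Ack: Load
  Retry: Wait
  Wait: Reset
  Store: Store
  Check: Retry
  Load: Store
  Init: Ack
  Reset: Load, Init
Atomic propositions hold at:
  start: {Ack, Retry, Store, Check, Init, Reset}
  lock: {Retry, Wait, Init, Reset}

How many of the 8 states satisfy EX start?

6

Sat(EX start) = {s : some successor in {Ack, Retry, Store, Check, Init, Reset}} = {Wait, Store, Check, Load, Init, Reset}
|Sat(EX start)| = |{Wait, Store, Check, Load, Init, Reset}| = 6.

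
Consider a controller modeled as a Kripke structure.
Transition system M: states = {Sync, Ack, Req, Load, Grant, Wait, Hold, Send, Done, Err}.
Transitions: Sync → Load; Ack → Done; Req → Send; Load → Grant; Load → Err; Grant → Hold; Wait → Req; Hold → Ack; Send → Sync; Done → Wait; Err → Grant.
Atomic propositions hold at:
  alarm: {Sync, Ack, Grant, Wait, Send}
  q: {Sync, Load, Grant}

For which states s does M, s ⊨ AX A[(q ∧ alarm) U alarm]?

Sat(q ∧ alarm) = {Sync, Grant}
A[(q ∧ alarm) U alarm]: least fixpoint, start Z0 = Sat(alarm) = {Sync, Ack, Grant, Wait, Send}, add states in Sat(q ∧ alarm) with every successor in Z. Already a fixed point.
Sat(A[(q ∧ alarm) U alarm]) = {Sync, Ack, Grant, Wait, Send}
Sat(AX A[(q ∧ alarm) U alarm]) = {s : every successor in {Sync, Ack, Grant, Wait, Send}} = {Req, Hold, Send, Done, Err}

{Req, Hold, Send, Done, Err}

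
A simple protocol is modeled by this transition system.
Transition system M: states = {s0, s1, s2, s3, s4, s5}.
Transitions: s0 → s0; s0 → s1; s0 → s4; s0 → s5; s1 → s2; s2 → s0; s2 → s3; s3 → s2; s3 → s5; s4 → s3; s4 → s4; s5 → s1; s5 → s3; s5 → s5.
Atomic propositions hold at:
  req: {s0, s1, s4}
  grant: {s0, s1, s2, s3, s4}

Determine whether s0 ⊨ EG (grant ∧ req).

Sat(grant ∧ req) = {s0, s1, s4}
EG (grant ∧ req): greatest fixpoint, start Z0 = {s0, s1, s4}, keep only states in Sat with some successor in Z. Z1 = {s0, s4}; fixed.
Sat(EG (grant ∧ req)) = {s0, s4}
s0 ∈ Sat(EG (grant ∧ req)) = {s0, s4}, so the formula holds at s0.

Yes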